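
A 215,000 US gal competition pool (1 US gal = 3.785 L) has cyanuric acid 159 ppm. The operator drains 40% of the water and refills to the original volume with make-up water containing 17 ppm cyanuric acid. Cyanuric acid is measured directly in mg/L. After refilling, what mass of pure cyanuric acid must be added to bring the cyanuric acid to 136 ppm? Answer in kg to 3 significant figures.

Volume: 215,000 US gal × 3.785 L/gal = 813,775 L.
After draining 40% and refilling: 159 × 0.60 + 17 × 0.40 = 102.2 ppm.
Deficit to target: 136 − 102.2 = 33.8 mg/L.
Mass: 33.8 mg/L × 813,775 L = 27,510 g cyanuric acid.

27.5 kg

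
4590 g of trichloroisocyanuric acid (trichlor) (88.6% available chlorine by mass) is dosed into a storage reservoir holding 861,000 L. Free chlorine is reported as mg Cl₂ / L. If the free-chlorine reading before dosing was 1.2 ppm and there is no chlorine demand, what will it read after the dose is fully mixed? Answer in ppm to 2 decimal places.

5.92 ppm

Available chlorine delivered: 4590 g × 0.886 = 4067 g as Cl₂.
Concentration rise: 4067 g / 861,000 L = 4.723 mg/L = 4.72 ppm.
Final FC: 1.2 + 4.72 = 5.92 ppm.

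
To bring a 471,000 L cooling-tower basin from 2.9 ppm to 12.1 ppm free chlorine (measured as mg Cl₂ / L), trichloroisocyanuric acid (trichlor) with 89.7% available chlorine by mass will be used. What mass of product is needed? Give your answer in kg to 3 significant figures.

4.83 kg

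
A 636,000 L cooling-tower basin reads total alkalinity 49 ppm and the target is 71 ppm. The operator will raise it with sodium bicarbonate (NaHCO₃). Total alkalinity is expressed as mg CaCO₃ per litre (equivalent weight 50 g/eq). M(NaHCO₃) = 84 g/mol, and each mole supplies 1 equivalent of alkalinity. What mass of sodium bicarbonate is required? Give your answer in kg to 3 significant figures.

Alkalinity to add: (71 − 49) = 22 mg/L as CaCO₃ × 636,000 L = 13,990 g as CaCO₃.
Equivalents: 13,990 g ÷ 50 g/eq = 279.8 eq.
NaHCO₃ supplies 1 eq per mole → 279.8 mol.
Mass: 279.8 mol × 84 g/mol = 23,510 g.

23.5 kg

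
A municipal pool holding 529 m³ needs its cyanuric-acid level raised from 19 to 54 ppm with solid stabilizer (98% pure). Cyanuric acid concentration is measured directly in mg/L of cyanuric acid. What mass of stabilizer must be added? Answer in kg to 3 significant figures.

Volume: 529 m³ = 529,000 L.
CYA to add: (54 − 19) = 35 mg/L × 529,000 L = 18,520 g cyanuric acid.
At 98% purity: 18,520 / 0.98 = 18,890 g product.

18.9 kg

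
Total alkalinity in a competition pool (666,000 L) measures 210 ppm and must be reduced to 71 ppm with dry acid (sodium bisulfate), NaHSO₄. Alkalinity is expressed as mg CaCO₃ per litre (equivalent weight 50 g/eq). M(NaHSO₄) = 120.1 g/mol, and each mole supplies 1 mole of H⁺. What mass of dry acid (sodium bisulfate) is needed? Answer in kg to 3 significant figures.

222 kg

Alkalinity to neutralize: (210 − 71) = 139 mg/L as CaCO₃ × 666,000 L = 92,570 g as CaCO₃.
Equivalents of H⁺ required: 92,570 ÷ 50 g/eq = 1851 eq = 1851 mol NaHSO₄.
Mass of NaHSO₄: 1851 × 120.1 = 222,400 g.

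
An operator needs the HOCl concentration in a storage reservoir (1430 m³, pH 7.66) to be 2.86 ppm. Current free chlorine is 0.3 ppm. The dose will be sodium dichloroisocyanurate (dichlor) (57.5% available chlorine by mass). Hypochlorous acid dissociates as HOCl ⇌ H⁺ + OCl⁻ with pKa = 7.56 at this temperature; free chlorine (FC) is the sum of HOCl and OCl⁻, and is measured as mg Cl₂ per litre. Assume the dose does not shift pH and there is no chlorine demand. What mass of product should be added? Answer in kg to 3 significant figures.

Volume: 1430 m³ = 1,430,000 L.
[OCl⁻]/[HOCl] = 10^(pH − pKa) = 10^(7.66 − 7.56) = 1.259; fraction as HOCl = 1/(1 + 1.259) = 0.4427.
Free chlorine required for 2.86 ppm HOCl: 2.86 / 0.4427 = 6.461 ppm.
FC to add: 6.461 − 0.3 = 6.161 mg/L as Cl₂.
Cl₂ equivalent: 6.161 mg/L × 1,430,000 L = 8810 g.
Product at 57.5% available Cl: 8810 / 0.575 = 15,320 g.

15.3 kg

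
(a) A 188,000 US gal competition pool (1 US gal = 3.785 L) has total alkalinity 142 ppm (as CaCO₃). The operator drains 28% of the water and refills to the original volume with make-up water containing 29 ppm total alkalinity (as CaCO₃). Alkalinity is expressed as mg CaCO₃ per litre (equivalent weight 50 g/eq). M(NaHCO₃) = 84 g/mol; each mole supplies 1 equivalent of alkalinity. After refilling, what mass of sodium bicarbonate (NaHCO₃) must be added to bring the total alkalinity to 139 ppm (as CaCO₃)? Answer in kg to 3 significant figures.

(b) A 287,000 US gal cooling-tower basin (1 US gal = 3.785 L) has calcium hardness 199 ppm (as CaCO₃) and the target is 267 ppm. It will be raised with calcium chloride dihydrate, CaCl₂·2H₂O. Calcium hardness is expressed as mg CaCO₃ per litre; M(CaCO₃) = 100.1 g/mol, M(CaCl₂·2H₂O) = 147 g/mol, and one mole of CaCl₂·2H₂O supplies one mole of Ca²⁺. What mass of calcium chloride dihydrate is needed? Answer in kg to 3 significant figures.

(a) Volume: 188,000 US gal × 3.785 L/gal = 711,580 L.
(a) After draining 28% and refilling: 142 × 0.72 + 29 × 0.28 = 110.36 ppm.
(a) Deficit to target: 139 − 110.36 = 28.64 mg/L.
(a) As CaCO₃: 28.64 mg/L × 711,580 L = 20,380 g; ÷ 50 g/eq ÷ 1 = 407.6 mol NaHCO₃.
(a) Mass: 407.6 × 84 = 34,240 g.

(b) Volume: 287,000 US gal × 3.785 L/gal = 1,086,295 L.
(b) Hardness to add: (267 − 199) = 68 mg/L as CaCO₃ × 1,086,295 L = 73,870 g as CaCO₃.
(b) Moles of Ca²⁺ (1 mol Ca²⁺ ≡ 1 mol CaCO₃): 73,870 / 100.1 g/mol = 737.9 mol.
(b) Mass of CaCl₂·2H₂O: 737.9 × 147 = 108,500 g.

(a) 34.2 kg; (b) 108 kg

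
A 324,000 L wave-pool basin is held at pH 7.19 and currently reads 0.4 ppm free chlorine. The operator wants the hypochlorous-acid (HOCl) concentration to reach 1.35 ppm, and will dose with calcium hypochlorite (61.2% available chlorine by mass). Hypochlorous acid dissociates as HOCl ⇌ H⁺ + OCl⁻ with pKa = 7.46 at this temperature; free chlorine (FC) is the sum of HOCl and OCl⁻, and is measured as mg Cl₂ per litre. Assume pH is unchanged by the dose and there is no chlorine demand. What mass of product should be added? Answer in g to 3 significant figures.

[OCl⁻]/[HOCl] = 10^(pH − pKa) = 10^(7.19 − 7.46) = 0.537; fraction as HOCl = 1/(1 + 0.537) = 0.6506.
Free chlorine required for 1.35 ppm HOCl: 1.35 / 0.6506 = 2.075 ppm.
FC to add: 2.075 − 0.4 = 1.675 mg/L as Cl₂.
Cl₂ equivalent: 1.675 mg/L × 324,000 L = 542.7 g.
Product at 61.2% available Cl: 542.7 / 0.612 = 886.8 g.

887 g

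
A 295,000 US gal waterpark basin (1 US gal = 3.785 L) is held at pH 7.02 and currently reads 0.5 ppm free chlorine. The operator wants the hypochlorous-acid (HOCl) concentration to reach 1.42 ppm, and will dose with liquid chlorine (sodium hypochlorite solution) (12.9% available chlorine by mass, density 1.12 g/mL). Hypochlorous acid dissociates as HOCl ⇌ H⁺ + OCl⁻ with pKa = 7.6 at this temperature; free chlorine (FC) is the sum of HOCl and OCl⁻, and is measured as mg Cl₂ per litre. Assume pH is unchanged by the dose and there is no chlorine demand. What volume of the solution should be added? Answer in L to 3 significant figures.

10.0 L

Volume: 295,000 US gal × 3.785 L/gal = 1,116,575 L.
[OCl⁻]/[HOCl] = 10^(pH − pKa) = 10^(7.02 − 7.6) = 0.263; fraction as HOCl = 1/(1 + 0.263) = 0.7917.
Free chlorine required for 1.42 ppm HOCl: 1.42 / 0.7917 = 1.793 ppm.
FC to add: 1.793 − 0.5 = 1.293 mg/L as Cl₂.
Cl₂ equivalent: 1.293 mg/L × 1,116,575 L = 1444 g.
Product at 12.9% available Cl: 1444 / 0.129 = 11,200 g.
Volume: 11,200 g ÷ 1.12 g/mL = 9996 mL.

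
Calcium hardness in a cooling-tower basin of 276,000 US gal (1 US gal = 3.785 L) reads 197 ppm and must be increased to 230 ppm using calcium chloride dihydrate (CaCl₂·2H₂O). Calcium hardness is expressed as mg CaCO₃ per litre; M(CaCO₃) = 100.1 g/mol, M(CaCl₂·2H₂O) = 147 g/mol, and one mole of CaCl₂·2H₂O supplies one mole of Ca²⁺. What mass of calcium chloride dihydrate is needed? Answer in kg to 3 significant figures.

Volume: 276,000 US gal × 3.785 L/gal = 1,044,660 L.
Hardness to add: (230 − 197) = 33 mg/L as CaCO₃ × 1,044,660 L = 34,470 g as CaCO₃.
Moles of Ca²⁺ (1 mol Ca²⁺ ≡ 1 mol CaCO₃): 34,470 / 100.1 g/mol = 344.4 mol.
Mass of CaCl₂·2H₂O: 344.4 × 147 = 50,630 g.

50.6 kg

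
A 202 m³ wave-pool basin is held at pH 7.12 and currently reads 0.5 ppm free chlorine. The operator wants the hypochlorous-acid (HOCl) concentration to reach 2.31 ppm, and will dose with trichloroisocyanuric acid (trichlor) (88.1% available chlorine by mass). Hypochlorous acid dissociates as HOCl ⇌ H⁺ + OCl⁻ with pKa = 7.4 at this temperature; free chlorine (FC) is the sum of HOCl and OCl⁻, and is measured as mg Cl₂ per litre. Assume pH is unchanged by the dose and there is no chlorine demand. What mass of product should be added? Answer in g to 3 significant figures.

Volume: 202 m³ = 202,000 L.
[OCl⁻]/[HOCl] = 10^(pH − pKa) = 10^(7.12 − 7.4) = 0.5248; fraction as HOCl = 1/(1 + 0.5248) = 0.6558.
Free chlorine required for 2.31 ppm HOCl: 2.31 / 0.6558 = 3.522 ppm.
FC to add: 3.522 − 0.5 = 3.022 mg/L as Cl₂.
Cl₂ equivalent: 3.022 mg/L × 202,000 L = 610.5 g.
Product at 88.1% available Cl: 610.5 / 0.881 = 693 g.

693 g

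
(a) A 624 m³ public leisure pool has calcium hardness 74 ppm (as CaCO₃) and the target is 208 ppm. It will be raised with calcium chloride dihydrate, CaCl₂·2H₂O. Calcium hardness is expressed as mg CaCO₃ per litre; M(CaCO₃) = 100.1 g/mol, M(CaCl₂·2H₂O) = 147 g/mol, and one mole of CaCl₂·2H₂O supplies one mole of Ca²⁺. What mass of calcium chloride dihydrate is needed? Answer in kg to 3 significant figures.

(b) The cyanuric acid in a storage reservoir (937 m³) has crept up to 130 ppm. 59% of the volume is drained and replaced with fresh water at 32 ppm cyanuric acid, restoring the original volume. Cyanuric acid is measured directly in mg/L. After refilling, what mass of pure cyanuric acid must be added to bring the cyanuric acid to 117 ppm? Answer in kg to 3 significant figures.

(a) Volume: 624 m³ = 624,000 L.
(a) Hardness to add: (208 − 74) = 134 mg/L as CaCO₃ × 624,000 L = 83,620 g as CaCO₃.
(a) Moles of Ca²⁺ (1 mol Ca²⁺ ≡ 1 mol CaCO₃): 83,620 / 100.1 g/mol = 835.3 mol.
(a) Mass of CaCl₂·2H₂O: 835.3 × 147 = 122,800 g.

(b) Volume: 937 m³ = 937,000 L.
(b) After draining 59% and refilling: 130 × 0.41 + 32 × 0.59 = 72.18 ppm.
(b) Deficit to target: 117 − 72.18 = 44.82 mg/L.
(b) Mass: 44.82 mg/L × 937,000 L = 42,000 g cyanuric acid.

(a) 123 kg; (b) 42.0 kg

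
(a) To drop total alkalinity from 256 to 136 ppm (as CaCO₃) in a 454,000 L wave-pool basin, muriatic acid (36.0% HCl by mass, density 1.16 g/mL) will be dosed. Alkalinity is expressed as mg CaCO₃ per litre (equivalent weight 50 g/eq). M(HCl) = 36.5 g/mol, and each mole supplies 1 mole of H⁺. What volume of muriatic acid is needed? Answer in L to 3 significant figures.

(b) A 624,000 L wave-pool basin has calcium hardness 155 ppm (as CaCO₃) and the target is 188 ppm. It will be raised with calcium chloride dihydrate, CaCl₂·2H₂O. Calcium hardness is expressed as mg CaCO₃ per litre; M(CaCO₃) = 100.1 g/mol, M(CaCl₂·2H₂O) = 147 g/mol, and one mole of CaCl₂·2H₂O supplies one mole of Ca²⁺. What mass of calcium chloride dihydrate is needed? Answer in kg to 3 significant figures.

(a) 95.2 L; (b) 30.2 kg

(a) Alkalinity to neutralize: (256 − 136) = 120 mg/L as CaCO₃ × 454,000 L = 54,480 g as CaCO₃.
(a) Equivalents of H⁺ required: 54,480 ÷ 50 g/eq = 1090 eq = 1090 mol HCl.
(a) Mass of HCl: 1090 × 36.5 = 39,770 g.
(a) Mass of 36.0% solution: 39,770 / 0.36 = 110,500 g.
(a) Volume: 110,500 g ÷ 1.16 g/mL = 95,240 mL.

(b) Hardness to add: (188 − 155) = 33 mg/L as CaCO₃ × 624,000 L = 20,590 g as CaCO₃.
(b) Moles of Ca²⁺ (1 mol Ca²⁺ ≡ 1 mol CaCO₃): 20,590 / 100.1 g/mol = 205.7 mol.
(b) Mass of CaCl₂·2H₂O: 205.7 × 147 = 30,240 g.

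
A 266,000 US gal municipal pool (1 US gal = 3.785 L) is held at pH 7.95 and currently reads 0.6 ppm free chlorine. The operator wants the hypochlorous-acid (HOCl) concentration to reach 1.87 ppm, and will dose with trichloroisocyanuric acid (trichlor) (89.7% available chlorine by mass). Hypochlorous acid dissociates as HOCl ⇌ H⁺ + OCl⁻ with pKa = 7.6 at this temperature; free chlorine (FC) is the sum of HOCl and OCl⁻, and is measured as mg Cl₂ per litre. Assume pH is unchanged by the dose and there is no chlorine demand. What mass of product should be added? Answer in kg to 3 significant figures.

6.12 kg

Volume: 266,000 US gal × 3.785 L/gal = 1,006,810 L.
[OCl⁻]/[HOCl] = 10^(pH − pKa) = 10^(7.95 − 7.6) = 2.239; fraction as HOCl = 1/(1 + 2.239) = 0.3088.
Free chlorine required for 1.87 ppm HOCl: 1.87 / 0.3088 = 6.056 ppm.
FC to add: 6.056 − 0.6 = 5.456 mg/L as Cl₂.
Cl₂ equivalent: 5.456 mg/L × 1,006,810 L = 5494 g.
Product at 89.7% available Cl: 5494 / 0.897 = 6124 g.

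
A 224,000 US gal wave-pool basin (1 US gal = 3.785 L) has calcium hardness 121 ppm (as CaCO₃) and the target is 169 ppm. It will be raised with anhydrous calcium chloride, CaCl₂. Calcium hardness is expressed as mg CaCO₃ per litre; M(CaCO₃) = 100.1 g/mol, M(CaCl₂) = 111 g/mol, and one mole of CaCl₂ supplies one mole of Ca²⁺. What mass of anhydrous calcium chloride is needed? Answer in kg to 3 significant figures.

45.1 kg

Volume: 224,000 US gal × 3.785 L/gal = 847,840 L.
Hardness to add: (169 − 121) = 48 mg/L as CaCO₃ × 847,840 L = 40,700 g as CaCO₃.
Moles of Ca²⁺ (1 mol Ca²⁺ ≡ 1 mol CaCO₃): 40,700 / 100.1 g/mol = 406.6 mol.
Mass of CaCl₂: 406.6 × 111 = 45,130 g.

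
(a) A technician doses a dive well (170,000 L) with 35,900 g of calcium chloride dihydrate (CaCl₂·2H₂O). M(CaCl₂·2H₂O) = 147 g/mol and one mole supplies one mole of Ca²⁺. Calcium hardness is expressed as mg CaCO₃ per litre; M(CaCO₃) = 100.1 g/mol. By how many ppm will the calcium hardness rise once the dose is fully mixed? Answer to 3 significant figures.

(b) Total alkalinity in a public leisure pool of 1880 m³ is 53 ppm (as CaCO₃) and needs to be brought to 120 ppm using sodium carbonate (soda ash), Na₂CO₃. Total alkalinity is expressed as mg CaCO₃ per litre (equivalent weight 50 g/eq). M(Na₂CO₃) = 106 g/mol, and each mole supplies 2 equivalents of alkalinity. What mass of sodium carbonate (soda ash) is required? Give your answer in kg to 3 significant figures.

(a) 144 ppm; (b) 134 kg

(a) Moles of Ca²⁺: 35,900 g ÷ 147 g/mol = 244.2 mol.
(a) As CaCO₃: 244.2 mol × 100.1 g/mol = 24,450 g.
(a) Rise: 24,450 g / 170,000 L × 1000 = 143.8 mg/L.

(b) Volume: 1880 m³ = 1,880,000 L.
(b) Alkalinity to add: (120 − 53) = 67 mg/L as CaCO₃ × 1,880,000 L = 126,000 g as CaCO₃.
(b) Equivalents: 126,000 g ÷ 50 g/eq = 2519 eq.
(b) Each mole of Na₂CO₃ supplies 2 eq, so 2519 / 2 = 1260 mol.
(b) Mass: 1260 mol × 106 g/mol = 133,500 g.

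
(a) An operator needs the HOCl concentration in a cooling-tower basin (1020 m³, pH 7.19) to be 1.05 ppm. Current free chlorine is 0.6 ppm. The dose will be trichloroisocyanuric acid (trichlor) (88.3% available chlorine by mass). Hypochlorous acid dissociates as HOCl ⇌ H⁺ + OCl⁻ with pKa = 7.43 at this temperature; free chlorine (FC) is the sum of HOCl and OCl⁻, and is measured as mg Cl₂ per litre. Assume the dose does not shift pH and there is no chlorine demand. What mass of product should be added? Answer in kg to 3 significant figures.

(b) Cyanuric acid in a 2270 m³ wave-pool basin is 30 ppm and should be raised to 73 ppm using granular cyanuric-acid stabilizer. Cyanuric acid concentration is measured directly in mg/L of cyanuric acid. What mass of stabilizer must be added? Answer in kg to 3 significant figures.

(a) 1.22 kg; (b) 97.6 kg

(a) Volume: 1020 m³ = 1,020,000 L.
(a) [OCl⁻]/[HOCl] = 10^(pH − pKa) = 10^(7.19 − 7.43) = 0.5754; fraction as HOCl = 1/(1 + 0.5754) = 0.6347.
(a) Free chlorine required for 1.05 ppm HOCl: 1.05 / 0.6347 = 1.654 ppm.
(a) FC to add: 1.654 − 0.6 = 1.054 mg/L as Cl₂.
(a) Cl₂ equivalent: 1.054 mg/L × 1,020,000 L = 1075 g.
(a) Product at 88.3% available Cl: 1075 / 0.883 = 1218 g.

(b) Volume: 2270 m³ = 2,270,000 L.
(b) CYA to add: (73 − 30) = 43 mg/L × 2,270,000 L = 97,610 g cyanuric acid.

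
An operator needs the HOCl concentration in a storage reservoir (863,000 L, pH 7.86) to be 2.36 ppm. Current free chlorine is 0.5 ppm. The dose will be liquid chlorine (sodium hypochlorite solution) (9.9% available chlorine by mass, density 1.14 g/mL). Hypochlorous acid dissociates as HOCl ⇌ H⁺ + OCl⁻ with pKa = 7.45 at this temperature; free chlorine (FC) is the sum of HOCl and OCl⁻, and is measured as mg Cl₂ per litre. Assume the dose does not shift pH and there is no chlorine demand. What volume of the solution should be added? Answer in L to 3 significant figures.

[OCl⁻]/[HOCl] = 10^(pH − pKa) = 10^(7.86 − 7.45) = 2.57; fraction as HOCl = 1/(1 + 2.57) = 0.2801.
Free chlorine required for 2.36 ppm HOCl: 2.36 / 0.2801 = 8.426 ppm.
FC to add: 8.426 − 0.5 = 7.926 mg/L as Cl₂.
Cl₂ equivalent: 7.926 mg/L × 863,000 L = 6840 g.
Product at 9.9% available Cl: 6840 / 0.099 = 69,090 g.
Volume: 69,090 g ÷ 1.14 g/mL = 60,610 mL.

60.6 L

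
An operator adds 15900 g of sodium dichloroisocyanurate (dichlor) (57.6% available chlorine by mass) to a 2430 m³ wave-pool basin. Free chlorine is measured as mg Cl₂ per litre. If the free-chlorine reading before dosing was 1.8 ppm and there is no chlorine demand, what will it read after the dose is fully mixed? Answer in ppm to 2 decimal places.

Volume: 2430 m³ = 2,430,000 L.
Available chlorine delivered: 15,900 g × 0.576 = 9158 g as Cl₂.
Concentration rise: 9158 g / 2,430,000 L = 3.769 mg/L = 3.77 ppm.
Final FC: 1.8 + 3.77 = 5.57 ppm.

5.57 ppm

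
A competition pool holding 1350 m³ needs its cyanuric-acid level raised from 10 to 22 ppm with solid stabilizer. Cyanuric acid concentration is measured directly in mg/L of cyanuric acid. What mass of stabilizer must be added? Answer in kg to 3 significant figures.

16.2 kg

Volume: 1350 m³ = 1,350,000 L.
CYA to add: (22 − 10) = 12 mg/L × 1,350,000 L = 16,200 g cyanuric acid.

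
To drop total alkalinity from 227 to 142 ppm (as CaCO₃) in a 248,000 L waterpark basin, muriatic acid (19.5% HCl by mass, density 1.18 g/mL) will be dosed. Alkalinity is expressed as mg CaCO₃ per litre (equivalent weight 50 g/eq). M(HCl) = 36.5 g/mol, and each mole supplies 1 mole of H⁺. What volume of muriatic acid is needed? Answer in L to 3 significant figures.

66.9 L

Alkalinity to neutralize: (227 − 142) = 85 mg/L as CaCO₃ × 248,000 L = 21,080 g as CaCO₃.
Equivalents of H⁺ required: 21,080 ÷ 50 g/eq = 421.6 eq = 421.6 mol HCl.
Mass of HCl: 421.6 × 36.5 = 15,390 g.
Mass of 19.5% solution: 15,390 / 0.195 = 78,910 g.
Volume: 78,910 g ÷ 1.18 g/mL = 66,880 mL.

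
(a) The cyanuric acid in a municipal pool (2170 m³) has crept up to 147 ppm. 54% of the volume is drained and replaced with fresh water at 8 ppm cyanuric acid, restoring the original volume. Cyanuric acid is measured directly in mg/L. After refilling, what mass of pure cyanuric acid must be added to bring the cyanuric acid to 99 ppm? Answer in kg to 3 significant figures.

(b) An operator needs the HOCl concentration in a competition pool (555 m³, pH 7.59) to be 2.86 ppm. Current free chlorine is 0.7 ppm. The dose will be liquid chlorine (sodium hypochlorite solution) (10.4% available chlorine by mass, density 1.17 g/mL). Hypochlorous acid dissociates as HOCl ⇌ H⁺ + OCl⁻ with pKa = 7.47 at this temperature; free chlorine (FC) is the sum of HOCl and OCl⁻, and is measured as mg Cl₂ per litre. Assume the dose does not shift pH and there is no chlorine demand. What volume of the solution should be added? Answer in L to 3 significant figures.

(a) Volume: 2170 m³ = 2,170,000 L.
(a) After draining 54% and refilling: 147 × 0.46 + 8 × 0.54 = 71.94 ppm.
(a) Deficit to target: 99 − 71.94 = 27.06 mg/L.
(a) Mass: 27.06 mg/L × 2,170,000 L = 58,720 g cyanuric acid.

(b) Volume: 555 m³ = 555,000 L.
(b) [OCl⁻]/[HOCl] = 10^(pH − pKa) = 10^(7.59 − 7.47) = 1.318; fraction as HOCl = 1/(1 + 1.318) = 0.4314.
(b) Free chlorine required for 2.86 ppm HOCl: 2.86 / 0.4314 = 6.63 ppm.
(b) FC to add: 6.63 − 0.7 = 5.93 mg/L as Cl₂.
(b) Cl₂ equivalent: 5.93 mg/L × 555,000 L = 3291 g.
(b) Product at 10.4% available Cl: 3291 / 0.104 = 31,650 g.
(b) Volume: 31,650 g ÷ 1.17 g/mL = 27,050 mL.

(a) 58.7 kg; (b) 27.0 L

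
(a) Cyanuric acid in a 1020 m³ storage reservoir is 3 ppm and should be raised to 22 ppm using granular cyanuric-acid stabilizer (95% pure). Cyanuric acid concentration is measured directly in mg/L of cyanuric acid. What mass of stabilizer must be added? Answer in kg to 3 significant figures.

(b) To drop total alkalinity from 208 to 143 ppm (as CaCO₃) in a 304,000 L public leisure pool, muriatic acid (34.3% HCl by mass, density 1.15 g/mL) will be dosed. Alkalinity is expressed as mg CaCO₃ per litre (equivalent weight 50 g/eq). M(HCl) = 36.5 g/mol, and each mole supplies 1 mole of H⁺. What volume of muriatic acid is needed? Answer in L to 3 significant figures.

(a) 20.4 kg; (b) 36.6 L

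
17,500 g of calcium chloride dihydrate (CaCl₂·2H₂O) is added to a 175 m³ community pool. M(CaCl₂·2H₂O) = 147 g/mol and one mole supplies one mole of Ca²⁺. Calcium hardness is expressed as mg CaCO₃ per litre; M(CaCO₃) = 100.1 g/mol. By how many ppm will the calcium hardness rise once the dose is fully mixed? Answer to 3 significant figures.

68.1 ppm

Volume: 175 m³ = 175,000 L.
Moles of Ca²⁺: 17,500 g ÷ 147 g/mol = 119 mol.
As CaCO₃: 119 mol × 100.1 g/mol = 11,920 g.
Rise: 11,920 g / 175,000 L × 1000 = 68.1 mg/L.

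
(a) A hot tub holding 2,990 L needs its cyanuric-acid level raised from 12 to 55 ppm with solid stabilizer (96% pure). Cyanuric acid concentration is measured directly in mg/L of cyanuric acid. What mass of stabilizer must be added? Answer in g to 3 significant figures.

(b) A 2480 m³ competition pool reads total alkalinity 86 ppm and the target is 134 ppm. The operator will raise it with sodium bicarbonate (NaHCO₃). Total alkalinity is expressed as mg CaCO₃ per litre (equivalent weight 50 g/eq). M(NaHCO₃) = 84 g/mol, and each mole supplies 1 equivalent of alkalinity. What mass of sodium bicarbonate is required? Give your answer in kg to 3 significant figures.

(a) CYA to add: (55 − 12) = 43 mg/L × 2,990 L = 128.6 g cyanuric acid.
(a) At 96% purity: 128.6 / 0.96 = 133.9 g product.

(b) Volume: 2480 m³ = 2,480,000 L.
(b) Alkalinity to add: (134 − 86) = 48 mg/L as CaCO₃ × 2,480,000 L = 119,000 g as CaCO₃.
(b) Equivalents: 119,000 g ÷ 50 g/eq = 2381 eq.
(b) NaHCO₃ supplies 1 eq per mole → 2381 mol.
(b) Mass: 2381 mol × 84 g/mol = 200,000 g.

(a) 134 g; (b) 200 kg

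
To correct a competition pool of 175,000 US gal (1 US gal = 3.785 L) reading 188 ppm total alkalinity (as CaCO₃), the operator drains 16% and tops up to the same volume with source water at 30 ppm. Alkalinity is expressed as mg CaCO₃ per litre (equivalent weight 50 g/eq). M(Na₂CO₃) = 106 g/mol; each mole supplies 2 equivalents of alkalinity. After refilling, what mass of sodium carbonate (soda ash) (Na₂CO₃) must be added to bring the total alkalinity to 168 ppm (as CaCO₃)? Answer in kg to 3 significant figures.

3.71 kg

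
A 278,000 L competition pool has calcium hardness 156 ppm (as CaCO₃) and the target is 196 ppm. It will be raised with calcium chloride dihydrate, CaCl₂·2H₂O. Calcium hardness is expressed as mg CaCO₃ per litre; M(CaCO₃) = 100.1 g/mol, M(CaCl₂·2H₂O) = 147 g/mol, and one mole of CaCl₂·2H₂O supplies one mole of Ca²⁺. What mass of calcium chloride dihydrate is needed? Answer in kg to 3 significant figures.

16.3 kg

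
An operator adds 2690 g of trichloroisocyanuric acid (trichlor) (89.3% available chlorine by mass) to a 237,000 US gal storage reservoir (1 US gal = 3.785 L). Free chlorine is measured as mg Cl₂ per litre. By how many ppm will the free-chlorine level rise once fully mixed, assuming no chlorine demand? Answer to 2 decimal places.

Volume: 237,000 US gal × 3.785 L/gal = 897,045 L.
Available chlorine delivered: 2690 g × 0.893 = 2402 g as Cl₂.
Concentration rise: 2402 g / 897,045 L = 2.678 mg/L = 2.68 ppm.

2.68 ppm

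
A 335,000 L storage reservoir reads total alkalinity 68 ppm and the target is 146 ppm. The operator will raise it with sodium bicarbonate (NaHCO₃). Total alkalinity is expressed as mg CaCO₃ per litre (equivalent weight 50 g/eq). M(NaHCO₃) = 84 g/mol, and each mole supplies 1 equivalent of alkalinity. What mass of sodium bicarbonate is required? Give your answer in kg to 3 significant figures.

Alkalinity to add: (146 − 68) = 78 mg/L as CaCO₃ × 335,000 L = 26,130 g as CaCO₃.
Equivalents: 26,130 g ÷ 50 g/eq = 522.6 eq.
NaHCO₃ supplies 1 eq per mole → 522.6 mol.
Mass: 522.6 mol × 84 g/mol = 43,900 g.

43.9 kg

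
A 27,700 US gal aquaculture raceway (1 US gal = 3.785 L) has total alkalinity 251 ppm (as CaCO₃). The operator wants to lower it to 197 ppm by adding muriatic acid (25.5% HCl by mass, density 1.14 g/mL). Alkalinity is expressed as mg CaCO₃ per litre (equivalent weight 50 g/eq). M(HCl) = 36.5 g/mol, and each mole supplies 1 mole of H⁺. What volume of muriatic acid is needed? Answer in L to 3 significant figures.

14.2 L

Volume: 27,700 US gal × 3.785 L/gal = 104,844 L.
Alkalinity to neutralize: (251 − 197) = 54 mg/L as CaCO₃ × 104,844 L = 5662 g as CaCO₃.
Equivalents of H⁺ required: 5662 ÷ 50 g/eq = 113.2 eq = 113.2 mol HCl.
Mass of HCl: 113.2 × 36.5 = 4133 g.
Mass of 25.5% solution: 4133 / 0.255 = 16,210 g.
Volume: 16,210 g ÷ 1.14 g/mL = 14,220 mL.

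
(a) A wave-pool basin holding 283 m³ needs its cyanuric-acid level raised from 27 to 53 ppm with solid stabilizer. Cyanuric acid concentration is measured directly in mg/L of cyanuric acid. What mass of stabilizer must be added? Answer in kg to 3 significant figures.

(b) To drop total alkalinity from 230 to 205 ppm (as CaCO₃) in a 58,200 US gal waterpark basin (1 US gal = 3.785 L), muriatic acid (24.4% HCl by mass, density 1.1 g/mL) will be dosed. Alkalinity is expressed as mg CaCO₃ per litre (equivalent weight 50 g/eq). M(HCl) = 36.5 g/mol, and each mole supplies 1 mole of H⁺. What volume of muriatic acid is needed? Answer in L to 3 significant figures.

(a) Volume: 283 m³ = 283,000 L.
(a) CYA to add: (53 − 27) = 26 mg/L × 283,000 L = 7358 g cyanuric acid.

(b) Volume: 58,200 US gal × 3.785 L/gal = 220,287 L.
(b) Alkalinity to neutralize: (230 − 205) = 25 mg/L as CaCO₃ × 220,287 L = 5507 g as CaCO₃.
(b) Equivalents of H⁺ required: 5507 ÷ 50 g/eq = 110.1 eq = 110.1 mol HCl.
(b) Mass of HCl: 110.1 × 36.5 = 4020 g.
(b) Mass of 24.4% solution: 4020 / 0.244 = 16,480 g.
(b) Volume: 16,480 g ÷ 1.1 g/mL = 14,980 mL.

(a) 7.36 kg; (b) 15.0 L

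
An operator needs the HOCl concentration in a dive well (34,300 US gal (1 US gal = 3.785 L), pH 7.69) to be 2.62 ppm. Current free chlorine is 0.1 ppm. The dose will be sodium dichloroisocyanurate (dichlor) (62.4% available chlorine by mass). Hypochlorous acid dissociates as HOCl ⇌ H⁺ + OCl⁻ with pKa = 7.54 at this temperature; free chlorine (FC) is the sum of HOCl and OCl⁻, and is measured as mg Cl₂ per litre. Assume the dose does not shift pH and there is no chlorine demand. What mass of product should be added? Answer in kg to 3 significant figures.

Volume: 34,300 US gal × 3.785 L/gal = 129,826 L.
[OCl⁻]/[HOCl] = 10^(pH − pKa) = 10^(7.69 − 7.54) = 1.413; fraction as HOCl = 1/(1 + 1.413) = 0.4145.
Free chlorine required for 2.62 ppm HOCl: 2.62 / 0.4145 = 6.321 ppm.
FC to add: 6.321 − 0.1 = 6.221 mg/L as Cl₂.
Cl₂ equivalent: 6.221 mg/L × 129,826 L = 807.6 g.
Product at 62.4% available Cl: 807.6 / 0.624 = 1294 g.

1.29 kg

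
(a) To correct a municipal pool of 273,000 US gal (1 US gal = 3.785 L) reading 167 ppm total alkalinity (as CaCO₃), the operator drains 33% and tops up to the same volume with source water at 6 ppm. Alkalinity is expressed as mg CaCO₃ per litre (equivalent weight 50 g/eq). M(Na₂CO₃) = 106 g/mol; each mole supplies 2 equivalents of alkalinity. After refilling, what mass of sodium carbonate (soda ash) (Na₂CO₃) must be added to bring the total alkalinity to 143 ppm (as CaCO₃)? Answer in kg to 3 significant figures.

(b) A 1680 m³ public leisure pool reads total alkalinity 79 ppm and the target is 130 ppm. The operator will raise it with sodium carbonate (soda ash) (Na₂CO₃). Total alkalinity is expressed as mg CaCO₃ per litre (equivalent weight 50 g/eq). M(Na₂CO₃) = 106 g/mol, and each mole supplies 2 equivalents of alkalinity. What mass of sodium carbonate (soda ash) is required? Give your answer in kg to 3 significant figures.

(a) Volume: 273,000 US gal × 3.785 L/gal = 1,033,305 L.
(a) After draining 33% and refilling: 167 × 0.67 + 6 × 0.33 = 113.87 ppm.
(a) Deficit to target: 143 − 113.87 = 29.13 mg/L.
(a) As CaCO₃: 29.13 mg/L × 1,033,305 L = 30,100 g; ÷ 50 g/eq ÷ 2 = 301 mol Na₂CO₃.
(a) Mass: 301 × 106 = 31,910 g.

(b) Volume: 1680 m³ = 1,680,000 L.
(b) Alkalinity to add: (130 − 79) = 51 mg/L as CaCO₃ × 1,680,000 L = 85,680 g as CaCO₃.
(b) Equivalents: 85,680 g ÷ 50 g/eq = 1714 eq.
(b) Each mole of Na₂CO₃ supplies 2 eq, so 1714 / 2 = 856.8 mol.
(b) Mass: 856.8 mol × 106 g/mol = 90,820 g.

(a) 31.9 kg; (b) 90.8 kg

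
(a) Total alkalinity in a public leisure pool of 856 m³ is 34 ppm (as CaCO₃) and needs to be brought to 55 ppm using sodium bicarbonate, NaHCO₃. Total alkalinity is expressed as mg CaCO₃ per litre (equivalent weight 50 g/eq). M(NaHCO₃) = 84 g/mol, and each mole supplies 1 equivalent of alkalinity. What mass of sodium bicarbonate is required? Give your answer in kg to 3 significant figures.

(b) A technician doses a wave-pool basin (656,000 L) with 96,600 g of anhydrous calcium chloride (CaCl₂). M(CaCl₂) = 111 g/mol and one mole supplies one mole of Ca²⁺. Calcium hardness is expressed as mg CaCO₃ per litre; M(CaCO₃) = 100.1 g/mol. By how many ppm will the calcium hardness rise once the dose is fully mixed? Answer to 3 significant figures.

(a) 30.2 kg; (b) 133 ppm

(a) Volume: 856 m³ = 856,000 L.
(a) Alkalinity to add: (55 − 34) = 21 mg/L as CaCO₃ × 856,000 L = 17,980 g as CaCO₃.
(a) Equivalents: 17,980 g ÷ 50 g/eq = 359.5 eq.
(a) NaHCO₃ supplies 1 eq per mole → 359.5 mol.
(a) Mass: 359.5 mol × 84 g/mol = 30,200 g.

(b) Moles of Ca²⁺: 96,600 g ÷ 111 g/mol = 870.3 mol.
(b) As CaCO₃: 870.3 mol × 100.1 g/mol = 87,110 g.
(b) Rise: 87,110 g / 656,000 L × 1000 = 132.8 mg/L.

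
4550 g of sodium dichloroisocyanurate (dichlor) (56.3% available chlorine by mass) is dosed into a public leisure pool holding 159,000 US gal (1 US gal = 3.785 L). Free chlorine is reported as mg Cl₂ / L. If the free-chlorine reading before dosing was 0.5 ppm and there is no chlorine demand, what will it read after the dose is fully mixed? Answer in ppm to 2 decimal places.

Volume: 159,000 US gal × 3.785 L/gal = 601,815 L.
Available chlorine delivered: 4550 g × 0.563 = 2562 g as Cl₂.
Concentration rise: 2562 g / 601,815 L = 4.257 mg/L = 4.26 ppm.
Final FC: 0.5 + 4.26 = 4.76 ppm.

4.76 ppm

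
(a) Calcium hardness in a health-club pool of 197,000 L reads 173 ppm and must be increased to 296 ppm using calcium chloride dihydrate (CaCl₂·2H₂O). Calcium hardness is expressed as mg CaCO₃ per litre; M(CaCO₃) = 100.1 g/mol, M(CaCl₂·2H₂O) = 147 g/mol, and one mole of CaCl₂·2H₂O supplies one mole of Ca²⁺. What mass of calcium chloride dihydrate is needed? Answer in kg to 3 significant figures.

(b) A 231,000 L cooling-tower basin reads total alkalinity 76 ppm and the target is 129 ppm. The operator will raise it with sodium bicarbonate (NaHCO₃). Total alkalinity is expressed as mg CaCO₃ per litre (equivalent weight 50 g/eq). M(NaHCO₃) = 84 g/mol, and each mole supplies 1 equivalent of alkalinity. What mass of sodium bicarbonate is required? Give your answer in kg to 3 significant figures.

(a) 35.6 kg; (b) 20.6 kg

(a) Hardness to add: (296 − 173) = 123 mg/L as CaCO₃ × 197,000 L = 24,230 g as CaCO₃.
(a) Moles of Ca²⁺ (1 mol Ca²⁺ ≡ 1 mol CaCO₃): 24,230 / 100.1 g/mol = 242.1 mol.
(a) Mass of CaCl₂·2H₂O: 242.1 × 147 = 35,580 g.

(b) Alkalinity to add: (129 − 76) = 53 mg/L as CaCO₃ × 231,000 L = 12,240 g as CaCO₃.
(b) Equivalents: 12,240 g ÷ 50 g/eq = 244.9 eq.
(b) NaHCO₃ supplies 1 eq per mole → 244.9 mol.
(b) Mass: 244.9 mol × 84 g/mol = 20,570 g.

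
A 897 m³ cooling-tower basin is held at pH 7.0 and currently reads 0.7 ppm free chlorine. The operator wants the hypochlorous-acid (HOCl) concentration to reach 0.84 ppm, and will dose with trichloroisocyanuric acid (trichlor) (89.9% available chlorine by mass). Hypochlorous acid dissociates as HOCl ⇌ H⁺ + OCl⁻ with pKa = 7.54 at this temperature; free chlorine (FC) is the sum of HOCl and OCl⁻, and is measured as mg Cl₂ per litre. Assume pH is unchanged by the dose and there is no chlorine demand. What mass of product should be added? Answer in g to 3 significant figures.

Volume: 897 m³ = 897,000 L.
[OCl⁻]/[HOCl] = 10^(pH − pKa) = 10^(7.0 − 7.54) = 0.2884; fraction as HOCl = 1/(1 + 0.2884) = 0.7762.
Free chlorine required for 0.84 ppm HOCl: 0.84 / 0.7762 = 1.082 ppm.
FC to add: 1.082 − 0.7 = 0.3823 mg/L as Cl₂.
Cl₂ equivalent: 0.3823 mg/L × 897,000 L = 342.9 g.
Product at 89.9% available Cl: 342.9 / 0.899 = 381.4 g.

381 g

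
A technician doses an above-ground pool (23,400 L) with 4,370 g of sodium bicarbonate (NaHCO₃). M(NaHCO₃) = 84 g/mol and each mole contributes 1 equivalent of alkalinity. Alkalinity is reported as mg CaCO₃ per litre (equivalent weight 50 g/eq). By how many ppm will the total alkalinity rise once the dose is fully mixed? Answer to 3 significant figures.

111 ppm

Moles of NaHCO₃: 4,370 g ÷ 84 g/mol = 52.02 mol → 52.02 eq of alkalinity.
As CaCO₃: 52.02 eq × 50 g/eq = 2601 g.
Rise: 2601 g / 23,400 L × 1000 = 111.2 mg/L.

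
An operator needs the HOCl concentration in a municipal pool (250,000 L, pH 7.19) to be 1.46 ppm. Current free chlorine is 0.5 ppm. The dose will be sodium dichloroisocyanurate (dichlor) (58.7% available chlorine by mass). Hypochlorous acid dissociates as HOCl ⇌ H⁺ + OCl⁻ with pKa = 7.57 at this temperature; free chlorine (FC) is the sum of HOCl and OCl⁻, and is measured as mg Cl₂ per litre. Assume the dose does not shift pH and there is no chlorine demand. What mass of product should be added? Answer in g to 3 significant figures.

668 g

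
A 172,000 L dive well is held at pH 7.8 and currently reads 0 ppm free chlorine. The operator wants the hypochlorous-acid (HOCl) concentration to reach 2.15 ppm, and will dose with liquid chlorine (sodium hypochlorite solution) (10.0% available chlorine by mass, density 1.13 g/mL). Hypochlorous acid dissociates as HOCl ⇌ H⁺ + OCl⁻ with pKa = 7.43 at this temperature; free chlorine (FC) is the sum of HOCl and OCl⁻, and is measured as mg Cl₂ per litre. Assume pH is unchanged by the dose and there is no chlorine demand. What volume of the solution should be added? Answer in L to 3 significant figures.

[OCl⁻]/[HOCl] = 10^(pH − pKa) = 10^(7.8 − 7.43) = 2.344; fraction as HOCl = 1/(1 + 2.344) = 0.299.
Free chlorine required for 2.15 ppm HOCl: 2.15 / 0.299 = 7.19 ppm.
FC to add: 7.19 − 0 = 7.19 mg/L as Cl₂.
Cl₂ equivalent: 7.19 mg/L × 172,000 L = 1237 g.
Product at 10.0% available Cl: 1237 / 0.1 = 12,370 g.
Volume: 12,370 g ÷ 1.13 g/mL = 10,940 mL.

10.9 L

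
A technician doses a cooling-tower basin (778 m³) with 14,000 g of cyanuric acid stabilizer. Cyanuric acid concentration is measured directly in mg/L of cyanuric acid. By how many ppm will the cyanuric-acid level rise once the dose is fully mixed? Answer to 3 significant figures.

18.0 ppm

Volume: 778 m³ = 778,000 L.
Rise: 14,000 g / 778,000 L × 1000 = 17.99 mg/L.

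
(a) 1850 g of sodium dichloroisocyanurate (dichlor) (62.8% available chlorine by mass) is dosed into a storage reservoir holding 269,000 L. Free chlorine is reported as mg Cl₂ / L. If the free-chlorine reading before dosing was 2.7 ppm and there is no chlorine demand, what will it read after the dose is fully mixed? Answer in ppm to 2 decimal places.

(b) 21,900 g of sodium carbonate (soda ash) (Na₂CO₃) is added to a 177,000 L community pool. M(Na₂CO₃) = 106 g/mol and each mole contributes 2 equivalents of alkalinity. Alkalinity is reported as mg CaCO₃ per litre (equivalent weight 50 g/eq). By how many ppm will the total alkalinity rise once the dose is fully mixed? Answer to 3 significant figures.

(a) Available chlorine delivered: 1850 g × 0.628 = 1162 g as Cl₂.
(a) Concentration rise: 1162 g / 269,000 L = 4.319 mg/L = 4.32 ppm.
(a) Final FC: 2.7 + 4.32 = 7.02 ppm.

(b) Moles of Na₂CO₃: 21,900 g ÷ 106 g/mol = 206.6 mol → 413.2 eq of alkalinity.
(b) As CaCO₃: 413.2 eq × 50 g/eq = 20,660 g.
(b) Rise: 20,660 g / 177,000 L × 1000 = 116.7 mg/L.

(a) 7.02 ppm; (b) 117 ppm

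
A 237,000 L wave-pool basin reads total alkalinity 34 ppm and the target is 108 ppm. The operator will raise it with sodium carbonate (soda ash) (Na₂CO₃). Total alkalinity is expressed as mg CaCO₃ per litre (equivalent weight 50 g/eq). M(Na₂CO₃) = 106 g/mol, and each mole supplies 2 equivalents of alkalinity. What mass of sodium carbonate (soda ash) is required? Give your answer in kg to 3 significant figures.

18.6 kg

Alkalinity to add: (108 − 34) = 74 mg/L as CaCO₃ × 237,000 L = 17,540 g as CaCO₃.
Equivalents: 17,540 g ÷ 50 g/eq = 350.8 eq.
Each mole of Na₂CO₃ supplies 2 eq, so 350.8 / 2 = 175.4 mol.
Mass: 175.4 mol × 106 g/mol = 18,590 g.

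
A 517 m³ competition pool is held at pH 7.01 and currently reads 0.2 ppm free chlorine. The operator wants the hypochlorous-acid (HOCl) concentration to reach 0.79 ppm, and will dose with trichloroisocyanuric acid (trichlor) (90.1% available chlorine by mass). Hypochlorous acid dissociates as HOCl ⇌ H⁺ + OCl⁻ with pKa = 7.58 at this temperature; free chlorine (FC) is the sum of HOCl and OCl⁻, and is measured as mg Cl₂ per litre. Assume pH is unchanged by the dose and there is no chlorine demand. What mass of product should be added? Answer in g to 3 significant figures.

Volume: 517 m³ = 517,000 L.
[OCl⁻]/[HOCl] = 10^(pH − pKa) = 10^(7.01 − 7.58) = 0.2692; fraction as HOCl = 1/(1 + 0.2692) = 0.7879.
Free chlorine required for 0.79 ppm HOCl: 0.79 / 0.7879 = 1.003 ppm.
FC to add: 1.003 − 0.2 = 0.8026 mg/L as Cl₂.
Cl₂ equivalent: 0.8026 mg/L × 517,000 L = 415 g.
Product at 90.1% available Cl: 415 / 0.901 = 460.6 g.

461 g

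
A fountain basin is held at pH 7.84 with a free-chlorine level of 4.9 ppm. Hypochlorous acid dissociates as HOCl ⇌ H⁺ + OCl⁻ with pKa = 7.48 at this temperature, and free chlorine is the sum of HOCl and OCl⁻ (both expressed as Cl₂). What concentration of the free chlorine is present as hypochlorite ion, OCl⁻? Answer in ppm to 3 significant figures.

[OCl⁻]/[HOCl] = 10^(pH − pKa) = 10^(7.84 − 7.48) = 10^0.36 = 2.291.
Fraction as HOCl = 1 / (1 + 2.291) = 0.3039.
OCl⁻ = (1 − 0.3039) × 4.9 ppm = 3.411 ppm.

3.41 ppm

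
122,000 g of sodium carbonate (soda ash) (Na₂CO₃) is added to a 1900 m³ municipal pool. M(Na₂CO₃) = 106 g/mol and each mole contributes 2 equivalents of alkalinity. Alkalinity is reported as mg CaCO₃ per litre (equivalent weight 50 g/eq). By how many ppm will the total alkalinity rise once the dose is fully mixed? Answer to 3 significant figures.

60.6 ppm

Volume: 1900 m³ = 1,900,000 L.
Moles of Na₂CO₃: 122,000 g ÷ 106 g/mol = 1151 mol → 2302 eq of alkalinity.
As CaCO₃: 2302 eq × 50 g/eq = 115,100 g.
Rise: 115,100 g / 1,900,000 L × 1000 = 60.58 mg/L.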